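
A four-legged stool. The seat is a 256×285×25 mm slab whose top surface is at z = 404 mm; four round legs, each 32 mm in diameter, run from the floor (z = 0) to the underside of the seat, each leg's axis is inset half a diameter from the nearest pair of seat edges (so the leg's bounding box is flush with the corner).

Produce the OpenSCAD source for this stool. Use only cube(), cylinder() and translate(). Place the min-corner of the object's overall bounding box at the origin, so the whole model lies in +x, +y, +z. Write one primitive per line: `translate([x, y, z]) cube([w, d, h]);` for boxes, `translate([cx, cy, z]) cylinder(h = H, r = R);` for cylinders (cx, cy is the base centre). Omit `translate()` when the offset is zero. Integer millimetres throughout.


translate([0, 0, 379]) cube([256, 285, 25]);
translate([16, 16, 0]) cylinder(h = 379, r = 16);
translate([240, 16, 0]) cylinder(h = 379, r = 16);
translate([16, 269, 0]) cylinder(h = 379, r = 16);
translate([240, 269, 0]) cylinder(h = 379, r = 16);


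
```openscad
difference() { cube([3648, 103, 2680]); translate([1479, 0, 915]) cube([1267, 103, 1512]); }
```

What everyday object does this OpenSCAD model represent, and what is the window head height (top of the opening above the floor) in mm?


A wall with a window opening. The window head height is 2427 mm.

A wall with a rectangular opening subtracted — a window. Sill at z = 915, opening 1512 mm tall, so the head is at 915 + 1512 = 2427 mm.


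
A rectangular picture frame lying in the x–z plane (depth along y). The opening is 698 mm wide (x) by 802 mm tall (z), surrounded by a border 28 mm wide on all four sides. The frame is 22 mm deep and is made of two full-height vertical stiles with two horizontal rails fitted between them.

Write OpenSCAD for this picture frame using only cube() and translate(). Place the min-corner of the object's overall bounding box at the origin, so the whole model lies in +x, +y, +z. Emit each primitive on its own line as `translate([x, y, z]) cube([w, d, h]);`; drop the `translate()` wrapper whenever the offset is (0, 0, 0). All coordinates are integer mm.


cube([28, 22, 858]);
translate([726, 0, 0]) cube([28, 22, 858]);
translate([28, 0, 0]) cube([698, 22, 28]);
translate([28, 0, 830]) cube([698, 22, 28]);


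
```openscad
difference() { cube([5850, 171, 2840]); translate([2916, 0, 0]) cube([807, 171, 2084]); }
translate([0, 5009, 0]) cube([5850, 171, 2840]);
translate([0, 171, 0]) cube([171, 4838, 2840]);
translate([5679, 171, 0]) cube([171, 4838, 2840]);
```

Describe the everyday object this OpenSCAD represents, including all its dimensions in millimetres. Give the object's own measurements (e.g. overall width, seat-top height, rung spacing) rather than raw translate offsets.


A single room: four walls, each 2840 mm tall and 171 mm thick, enclosing an outside footprint 5850×5180 mm (x × y), no floor or roof. The front and back walls (−y and +y sides) run the full x-width; the side walls fit between their inner faces. A door opening 807 mm wide and 2084 mm tall is cut through the front wall from the floor up, its −x edge 2916 mm from the wall's −x end.


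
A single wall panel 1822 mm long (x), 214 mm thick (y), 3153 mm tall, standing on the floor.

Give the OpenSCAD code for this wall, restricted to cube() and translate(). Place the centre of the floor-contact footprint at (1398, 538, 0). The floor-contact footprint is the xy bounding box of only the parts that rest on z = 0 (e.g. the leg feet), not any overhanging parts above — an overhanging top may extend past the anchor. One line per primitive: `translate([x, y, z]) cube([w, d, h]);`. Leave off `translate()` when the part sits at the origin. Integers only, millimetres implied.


translate([487, 431, 0]) cube([1822, 214, 3153]);


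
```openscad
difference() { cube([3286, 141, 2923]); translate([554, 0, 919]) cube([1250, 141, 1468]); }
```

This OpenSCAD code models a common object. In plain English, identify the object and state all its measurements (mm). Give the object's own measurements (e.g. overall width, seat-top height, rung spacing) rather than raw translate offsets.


A wall 3286 mm long (x), 141 mm thick (y), 2923 mm tall, with a rectangular window opening cut through it. The opening is 1250 mm wide and 1468 mm tall; its sill is at z = 919 mm and its near (−x) edge is 554 mm from the wall's −x end. The opening passes through the full wall thickness.


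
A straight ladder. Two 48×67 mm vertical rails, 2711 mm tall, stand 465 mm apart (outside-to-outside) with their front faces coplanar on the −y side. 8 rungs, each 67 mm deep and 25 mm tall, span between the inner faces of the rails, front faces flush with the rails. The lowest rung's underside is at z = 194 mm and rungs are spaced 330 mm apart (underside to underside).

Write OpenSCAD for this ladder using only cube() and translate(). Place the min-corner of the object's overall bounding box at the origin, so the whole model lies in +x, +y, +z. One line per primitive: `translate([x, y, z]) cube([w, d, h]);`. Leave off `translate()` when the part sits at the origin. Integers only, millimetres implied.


cube([48, 67, 2711]);
translate([417, 0, 0]) cube([48, 67, 2711]);
translate([48, 0, 194]) cube([369, 67, 25]);
translate([48, 0, 524]) cube([369, 67, 25]);
translate([48, 0, 854]) cube([369, 67, 25]);
translate([48, 0, 1184]) cube([369, 67, 25]);
translate([48, 0, 1514]) cube([369, 67, 25]);
translate([48, 0, 1844]) cube([369, 67, 25]);
translate([48, 0, 2174]) cube([369, 67, 25]);
translate([48, 0, 2504]) cube([369, 67, 25]);


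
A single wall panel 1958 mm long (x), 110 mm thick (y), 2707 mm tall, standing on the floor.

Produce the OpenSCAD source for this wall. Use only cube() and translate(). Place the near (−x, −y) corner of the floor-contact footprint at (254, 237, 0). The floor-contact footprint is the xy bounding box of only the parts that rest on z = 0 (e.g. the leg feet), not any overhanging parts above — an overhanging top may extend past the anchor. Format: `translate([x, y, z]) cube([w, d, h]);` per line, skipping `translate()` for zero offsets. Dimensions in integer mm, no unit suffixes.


translate([254, 237, 0]) cube([1958, 110, 2707]);


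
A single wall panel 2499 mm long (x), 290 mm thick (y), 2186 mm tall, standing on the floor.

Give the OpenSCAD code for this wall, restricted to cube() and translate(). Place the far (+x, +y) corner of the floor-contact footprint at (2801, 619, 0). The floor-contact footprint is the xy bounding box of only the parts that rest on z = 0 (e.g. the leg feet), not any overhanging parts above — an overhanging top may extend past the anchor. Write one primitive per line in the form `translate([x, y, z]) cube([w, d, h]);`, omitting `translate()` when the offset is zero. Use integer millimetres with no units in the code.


translate([302, 329, 0]) cube([2499, 290, 2186]);


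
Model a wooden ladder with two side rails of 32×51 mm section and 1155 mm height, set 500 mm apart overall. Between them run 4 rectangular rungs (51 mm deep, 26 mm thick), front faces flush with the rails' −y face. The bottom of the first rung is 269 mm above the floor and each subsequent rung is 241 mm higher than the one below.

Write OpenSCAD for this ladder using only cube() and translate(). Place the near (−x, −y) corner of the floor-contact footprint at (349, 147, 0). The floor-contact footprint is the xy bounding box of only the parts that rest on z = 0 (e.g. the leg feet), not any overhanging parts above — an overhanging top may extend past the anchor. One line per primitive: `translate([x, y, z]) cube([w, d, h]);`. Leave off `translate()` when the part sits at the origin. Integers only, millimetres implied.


translate([349, 147, 0]) cube([32, 51, 1155]);
translate([817, 147, 0]) cube([32, 51, 1155]);
translate([381, 147, 269]) cube([436, 51, 26]);
translate([381, 147, 510]) cube([436, 51, 26]);
translate([381, 147, 751]) cube([436, 51, 26]);
translate([381, 147, 992]) cube([436, 51, 26]);


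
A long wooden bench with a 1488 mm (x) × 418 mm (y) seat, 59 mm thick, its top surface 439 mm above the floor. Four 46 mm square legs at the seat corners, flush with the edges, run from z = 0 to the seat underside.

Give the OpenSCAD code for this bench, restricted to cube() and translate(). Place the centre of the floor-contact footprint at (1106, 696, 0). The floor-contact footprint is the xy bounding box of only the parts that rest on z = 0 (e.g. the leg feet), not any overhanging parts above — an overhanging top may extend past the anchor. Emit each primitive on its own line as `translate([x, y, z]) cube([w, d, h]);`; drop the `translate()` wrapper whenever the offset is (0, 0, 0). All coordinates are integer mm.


// leg_h = 439 − 59 = 380
translate([362, 487, 380]) cube([1488, 418, 59]);
translate([362, 487, 0]) cube([46, 46, 380]);
translate([362, 859, 0]) cube([46, 46, 380]);
translate([1804, 487, 0]) cube([46, 46, 380]);
translate([1804, 859, 0]) cube([46, 46, 380]);


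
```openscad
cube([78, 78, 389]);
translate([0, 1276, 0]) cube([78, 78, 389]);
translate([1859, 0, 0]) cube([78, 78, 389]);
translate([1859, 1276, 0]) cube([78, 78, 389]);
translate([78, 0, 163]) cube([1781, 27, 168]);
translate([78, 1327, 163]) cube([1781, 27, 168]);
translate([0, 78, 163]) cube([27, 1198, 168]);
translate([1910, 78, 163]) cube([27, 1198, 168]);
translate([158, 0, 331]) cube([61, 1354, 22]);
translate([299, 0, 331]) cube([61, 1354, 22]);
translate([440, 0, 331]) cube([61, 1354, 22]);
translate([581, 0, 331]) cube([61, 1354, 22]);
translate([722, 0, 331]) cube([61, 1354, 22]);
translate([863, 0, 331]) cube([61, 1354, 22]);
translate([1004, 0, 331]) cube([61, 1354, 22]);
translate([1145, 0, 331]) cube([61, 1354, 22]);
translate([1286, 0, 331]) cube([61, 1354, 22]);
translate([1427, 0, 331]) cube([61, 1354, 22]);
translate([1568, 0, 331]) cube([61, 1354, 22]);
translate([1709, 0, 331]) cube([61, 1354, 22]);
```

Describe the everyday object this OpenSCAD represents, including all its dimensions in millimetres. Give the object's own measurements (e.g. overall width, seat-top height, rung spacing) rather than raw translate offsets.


A bed frame 1937 mm long (x) by 1354 mm wide (y). Four 78×78 mm corner posts, 389 mm tall, at the corners of the footprint. Four rails of 27 mm thickness and 168 mm height run between adjacent posts with their undersides at z = 163 mm, their outer faces flush with the outside of the frame (the two x-running rails run between the posts' inner faces; the two y-running rails run between the posts' inner faces). 12 slats, each 61 mm wide (x) and 22 mm thick, lie across the top of the two x-running rails, running the full 1354 mm width of the frame in y; along x they sit between the end posts with a 80 mm gap after the −x posts and between neighbouring slats, leaving 89 mm before the +x posts.


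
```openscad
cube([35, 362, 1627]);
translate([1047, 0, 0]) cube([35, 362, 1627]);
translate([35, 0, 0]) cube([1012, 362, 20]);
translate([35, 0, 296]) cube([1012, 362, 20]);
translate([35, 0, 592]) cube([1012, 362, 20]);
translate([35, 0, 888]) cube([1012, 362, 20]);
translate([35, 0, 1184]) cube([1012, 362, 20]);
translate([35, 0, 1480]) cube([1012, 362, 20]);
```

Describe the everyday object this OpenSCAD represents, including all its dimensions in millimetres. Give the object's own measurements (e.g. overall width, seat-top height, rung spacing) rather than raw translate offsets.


An open bookshelf. Two side panels, each 35 mm thick, 362 mm deep and 1627 mm tall, stand 1082 mm apart (outside-to-outside). Between them sit 6 shelves, each 20 mm thick and 362 mm deep, spanning the full gap between the sides. The bottom shelf rests on the floor (its underside at z = 0) and the clear gap between one shelf's top and the next shelf's underside is 276 mm.


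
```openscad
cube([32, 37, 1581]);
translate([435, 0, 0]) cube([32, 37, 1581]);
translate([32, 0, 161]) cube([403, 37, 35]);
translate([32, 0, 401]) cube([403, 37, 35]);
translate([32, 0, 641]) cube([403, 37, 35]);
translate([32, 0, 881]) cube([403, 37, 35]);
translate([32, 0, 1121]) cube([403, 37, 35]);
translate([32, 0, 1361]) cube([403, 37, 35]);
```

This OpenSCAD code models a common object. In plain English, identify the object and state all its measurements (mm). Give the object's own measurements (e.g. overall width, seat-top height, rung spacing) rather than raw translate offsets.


A straight ladder. Two 32×37 mm vertical rails, 1581 mm tall, stand 467 mm apart (outside-to-outside) with their front faces coplanar on the −y side. 6 rungs, each 37 mm deep and 35 mm tall, span between the inner faces of the rails, front faces flush with the rails. The lowest rung's underside is at z = 161 mm and rungs are spaced 240 mm apart (underside to underside).


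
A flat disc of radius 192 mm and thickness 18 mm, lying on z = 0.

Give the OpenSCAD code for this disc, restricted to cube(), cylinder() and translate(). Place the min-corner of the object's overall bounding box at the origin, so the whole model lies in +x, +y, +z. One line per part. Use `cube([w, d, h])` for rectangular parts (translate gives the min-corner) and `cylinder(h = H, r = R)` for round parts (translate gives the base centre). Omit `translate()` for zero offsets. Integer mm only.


translate([192, 192, 0]) cylinder(h = 18, r = 192);


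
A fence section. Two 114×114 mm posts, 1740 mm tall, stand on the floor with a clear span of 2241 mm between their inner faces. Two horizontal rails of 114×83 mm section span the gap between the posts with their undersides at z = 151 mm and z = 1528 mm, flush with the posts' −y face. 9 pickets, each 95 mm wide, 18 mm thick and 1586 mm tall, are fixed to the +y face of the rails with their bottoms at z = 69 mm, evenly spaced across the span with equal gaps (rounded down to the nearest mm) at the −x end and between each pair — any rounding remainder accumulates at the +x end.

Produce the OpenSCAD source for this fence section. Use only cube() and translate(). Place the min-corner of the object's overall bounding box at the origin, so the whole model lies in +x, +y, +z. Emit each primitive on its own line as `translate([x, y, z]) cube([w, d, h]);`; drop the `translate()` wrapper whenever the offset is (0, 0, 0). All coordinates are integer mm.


cube([114, 114, 1740]);
translate([2355, 0, 0]) cube([114, 114, 1740]);
translate([114, 0, 151]) cube([2241, 114, 83]);
translate([114, 0, 1528]) cube([2241, 114, 83]);
translate([252, 114, 69]) cube([95, 18, 1586]);
translate([485, 114, 69]) cube([95, 18, 1586]);
translate([718, 114, 69]) cube([95, 18, 1586]);
translate([951, 114, 69]) cube([95, 18, 1586]);
translate([1184, 114, 69]) cube([95, 18, 1586]);
translate([1417, 114, 69]) cube([95, 18, 1586]);
translate([1650, 114, 69]) cube([95, 18, 1586]);
translate([1883, 114, 69]) cube([95, 18, 1586]);
translate([2116, 114, 69]) cube([95, 18, 1586]);


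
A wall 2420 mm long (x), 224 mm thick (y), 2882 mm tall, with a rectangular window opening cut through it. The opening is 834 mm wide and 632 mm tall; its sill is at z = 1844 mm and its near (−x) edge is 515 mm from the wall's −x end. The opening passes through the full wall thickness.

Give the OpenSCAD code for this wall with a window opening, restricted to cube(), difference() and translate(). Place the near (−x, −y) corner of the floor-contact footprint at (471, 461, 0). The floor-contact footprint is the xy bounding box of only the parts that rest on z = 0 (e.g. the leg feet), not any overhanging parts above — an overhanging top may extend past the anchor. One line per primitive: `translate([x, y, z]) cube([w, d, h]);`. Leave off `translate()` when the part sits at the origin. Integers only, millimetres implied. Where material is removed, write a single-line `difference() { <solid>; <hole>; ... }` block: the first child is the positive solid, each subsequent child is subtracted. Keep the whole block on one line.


difference() { translate([471, 461, 0]) cube([2420, 224, 2882]); translate([986, 461, 1844]) cube([834, 224, 632]); }


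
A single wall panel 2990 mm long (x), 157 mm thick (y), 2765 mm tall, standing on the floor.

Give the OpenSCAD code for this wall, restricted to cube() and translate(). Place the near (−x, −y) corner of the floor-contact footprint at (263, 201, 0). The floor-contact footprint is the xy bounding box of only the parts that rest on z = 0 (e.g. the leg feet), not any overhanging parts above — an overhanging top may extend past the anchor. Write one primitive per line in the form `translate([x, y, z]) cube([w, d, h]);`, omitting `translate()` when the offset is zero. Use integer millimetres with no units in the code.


translate([263, 201, 0]) cube([2990, 157, 2765]);


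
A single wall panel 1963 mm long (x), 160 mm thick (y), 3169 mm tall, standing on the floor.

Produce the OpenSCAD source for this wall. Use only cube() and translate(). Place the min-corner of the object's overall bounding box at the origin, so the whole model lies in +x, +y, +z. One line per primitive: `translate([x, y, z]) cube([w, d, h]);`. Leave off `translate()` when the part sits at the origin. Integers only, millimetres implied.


cube([1963, 160, 3169]);


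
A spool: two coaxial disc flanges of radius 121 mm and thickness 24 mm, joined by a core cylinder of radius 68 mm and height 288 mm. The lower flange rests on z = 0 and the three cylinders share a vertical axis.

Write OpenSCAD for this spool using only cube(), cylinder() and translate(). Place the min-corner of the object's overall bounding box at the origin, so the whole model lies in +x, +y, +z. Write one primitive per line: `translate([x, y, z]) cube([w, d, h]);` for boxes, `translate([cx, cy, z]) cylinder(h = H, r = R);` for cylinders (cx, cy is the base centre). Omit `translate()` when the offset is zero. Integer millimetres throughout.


translate([121, 121, 0]) cylinder(h = 24, r = 121);
translate([121, 121, 24]) cylinder(h = 288, r = 68);
translate([121, 121, 312]) cylinder(h = 24, r = 121);


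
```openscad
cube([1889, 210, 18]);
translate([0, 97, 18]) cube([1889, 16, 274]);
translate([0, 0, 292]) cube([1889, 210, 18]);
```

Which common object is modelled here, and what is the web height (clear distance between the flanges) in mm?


An I-beam. The web height is 274 mm.

Two wide flanges with a thin centred web — an I-beam. Overall 310 mm minus two 18 mm flanges gives a web of 310 − 2·18 = 274 mm.


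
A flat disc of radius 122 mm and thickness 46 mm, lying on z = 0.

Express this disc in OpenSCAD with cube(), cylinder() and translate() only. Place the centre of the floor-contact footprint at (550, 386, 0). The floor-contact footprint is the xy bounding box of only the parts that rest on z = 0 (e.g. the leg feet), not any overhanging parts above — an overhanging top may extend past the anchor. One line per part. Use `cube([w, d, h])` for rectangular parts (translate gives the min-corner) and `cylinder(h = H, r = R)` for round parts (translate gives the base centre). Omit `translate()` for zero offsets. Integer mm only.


translate([550, 386, 0]) cylinder(h = 46, r = 122);


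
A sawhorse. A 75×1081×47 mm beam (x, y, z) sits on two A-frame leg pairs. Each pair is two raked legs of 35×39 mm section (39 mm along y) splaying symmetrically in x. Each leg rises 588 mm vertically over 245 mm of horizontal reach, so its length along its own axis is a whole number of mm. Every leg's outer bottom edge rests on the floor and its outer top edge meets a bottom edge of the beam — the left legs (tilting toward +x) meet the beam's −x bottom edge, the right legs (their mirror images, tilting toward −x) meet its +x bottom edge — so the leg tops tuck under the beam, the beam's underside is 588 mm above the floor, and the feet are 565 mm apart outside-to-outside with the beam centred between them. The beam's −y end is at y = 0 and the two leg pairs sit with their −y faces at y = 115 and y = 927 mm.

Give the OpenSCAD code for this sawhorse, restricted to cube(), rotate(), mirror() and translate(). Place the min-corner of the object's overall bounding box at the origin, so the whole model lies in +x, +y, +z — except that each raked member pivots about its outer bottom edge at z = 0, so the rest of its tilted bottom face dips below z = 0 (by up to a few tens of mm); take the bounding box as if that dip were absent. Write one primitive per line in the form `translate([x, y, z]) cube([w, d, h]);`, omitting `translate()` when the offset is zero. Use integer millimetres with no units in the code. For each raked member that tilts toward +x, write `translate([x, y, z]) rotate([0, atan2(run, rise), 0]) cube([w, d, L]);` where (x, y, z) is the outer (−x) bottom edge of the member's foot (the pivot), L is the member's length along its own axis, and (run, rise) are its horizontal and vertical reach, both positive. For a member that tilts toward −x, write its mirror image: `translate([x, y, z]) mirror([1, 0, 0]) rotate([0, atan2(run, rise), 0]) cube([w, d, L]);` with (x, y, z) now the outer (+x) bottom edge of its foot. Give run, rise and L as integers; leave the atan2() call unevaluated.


translate([245, 0, 588]) cube([75, 1081, 47]);
translate([0, 115, 0]) rotate([0, atan2(245, 588), 0]) cube([35, 39, 637]);
translate([565, 115, 0]) mirror([1, 0, 0]) rotate([0, atan2(245, 588), 0]) cube([35, 39, 637]);
translate([0, 927, 0]) rotate([0, atan2(245, 588), 0]) cube([35, 39, 637]);
translate([565, 927, 0]) mirror([1, 0, 0]) rotate([0, atan2(245, 588), 0]) cube([35, 39, 637]);


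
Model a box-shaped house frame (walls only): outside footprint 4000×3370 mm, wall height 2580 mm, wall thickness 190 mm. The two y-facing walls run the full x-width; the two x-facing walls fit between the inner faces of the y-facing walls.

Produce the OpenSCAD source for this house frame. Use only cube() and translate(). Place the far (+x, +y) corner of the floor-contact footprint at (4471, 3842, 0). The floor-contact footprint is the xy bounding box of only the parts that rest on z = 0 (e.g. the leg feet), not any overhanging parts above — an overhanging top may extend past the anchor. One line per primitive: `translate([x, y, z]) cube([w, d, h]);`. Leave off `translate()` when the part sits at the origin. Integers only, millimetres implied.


translate([471, 472, 0]) cube([4000, 190, 2580]);
translate([471, 3652, 0]) cube([4000, 190, 2580]);
translate([471, 662, 0]) cube([190, 2990, 2580]);
translate([4281, 662, 0]) cube([190, 2990, 2580]);


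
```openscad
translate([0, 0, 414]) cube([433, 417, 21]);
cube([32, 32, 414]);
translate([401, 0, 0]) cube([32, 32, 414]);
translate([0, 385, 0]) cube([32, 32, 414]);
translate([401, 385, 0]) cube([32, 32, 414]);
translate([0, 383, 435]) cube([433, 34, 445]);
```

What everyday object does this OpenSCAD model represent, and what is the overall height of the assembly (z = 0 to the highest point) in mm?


A chair. The overall height is 880 mm.

A slab on four corner posts with a tall panel at the back — a chair. The seat slab sits at z = 414 with thickness 21, and the 445 mm backrest starts at the seat top, so the overall height is 414 + 21 + 445 = 880 mm.


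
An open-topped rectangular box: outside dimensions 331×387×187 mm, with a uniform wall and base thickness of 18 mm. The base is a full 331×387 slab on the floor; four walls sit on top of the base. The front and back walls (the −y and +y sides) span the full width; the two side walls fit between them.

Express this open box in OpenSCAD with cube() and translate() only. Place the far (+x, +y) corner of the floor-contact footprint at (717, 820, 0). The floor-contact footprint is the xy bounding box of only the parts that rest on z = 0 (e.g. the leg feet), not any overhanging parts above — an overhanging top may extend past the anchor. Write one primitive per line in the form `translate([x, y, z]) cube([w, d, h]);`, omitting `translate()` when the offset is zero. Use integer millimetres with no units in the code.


translate([386, 433, 0]) cube([331, 387, 18]);
translate([386, 433, 18]) cube([331, 18, 169]);
translate([386, 802, 18]) cube([331, 18, 169]);
translate([386, 451, 18]) cube([18, 351, 169]);
translate([699, 451, 18]) cube([18, 351, 169]);


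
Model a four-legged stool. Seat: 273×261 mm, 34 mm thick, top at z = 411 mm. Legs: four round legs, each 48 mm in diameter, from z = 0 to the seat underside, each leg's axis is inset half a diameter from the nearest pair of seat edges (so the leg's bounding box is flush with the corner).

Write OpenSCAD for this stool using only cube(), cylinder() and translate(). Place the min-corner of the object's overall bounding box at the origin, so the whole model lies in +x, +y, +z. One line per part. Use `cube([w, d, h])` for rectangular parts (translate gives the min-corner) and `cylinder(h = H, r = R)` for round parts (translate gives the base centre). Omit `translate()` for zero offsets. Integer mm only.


// leg_h = 411 - 34 = 377
translate([0, 0, 377]) cube([273, 261, 34]);
translate([24, 24, 0]) cylinder(h = 377, r = 24);
translate([249, 24, 0]) cylinder(h = 377, r = 24);
translate([24, 237, 0]) cylinder(h = 377, r = 24);
translate([249, 237, 0]) cylinder(h = 377, r = 24);


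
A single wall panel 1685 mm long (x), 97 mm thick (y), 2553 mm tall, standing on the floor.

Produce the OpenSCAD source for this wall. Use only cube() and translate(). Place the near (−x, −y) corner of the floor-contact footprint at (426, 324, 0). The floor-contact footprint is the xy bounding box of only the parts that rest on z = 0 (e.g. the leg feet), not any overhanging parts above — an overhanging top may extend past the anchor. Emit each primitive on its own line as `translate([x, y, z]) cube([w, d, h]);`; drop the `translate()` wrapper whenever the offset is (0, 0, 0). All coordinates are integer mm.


translate([426, 324, 0]) cube([1685, 97, 2553]);


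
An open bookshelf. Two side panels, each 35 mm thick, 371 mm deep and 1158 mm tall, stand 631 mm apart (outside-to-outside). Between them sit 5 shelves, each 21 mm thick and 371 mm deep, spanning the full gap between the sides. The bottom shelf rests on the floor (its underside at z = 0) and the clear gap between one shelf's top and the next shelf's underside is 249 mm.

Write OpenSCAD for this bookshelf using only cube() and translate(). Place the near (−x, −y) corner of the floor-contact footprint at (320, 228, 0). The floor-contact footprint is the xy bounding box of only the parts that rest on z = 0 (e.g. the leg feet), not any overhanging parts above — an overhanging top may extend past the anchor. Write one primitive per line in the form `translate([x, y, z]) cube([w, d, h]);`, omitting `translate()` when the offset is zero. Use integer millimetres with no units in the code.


translate([320, 228, 0]) cube([35, 371, 1158]);
translate([916, 228, 0]) cube([35, 371, 1158]);
translate([355, 228, 0]) cube([561, 371, 21]);
translate([355, 228, 270]) cube([561, 371, 21]);
translate([355, 228, 540]) cube([561, 371, 21]);
translate([355, 228, 810]) cube([561, 371, 21]);
translate([355, 228, 1080]) cube([561, 371, 21]);


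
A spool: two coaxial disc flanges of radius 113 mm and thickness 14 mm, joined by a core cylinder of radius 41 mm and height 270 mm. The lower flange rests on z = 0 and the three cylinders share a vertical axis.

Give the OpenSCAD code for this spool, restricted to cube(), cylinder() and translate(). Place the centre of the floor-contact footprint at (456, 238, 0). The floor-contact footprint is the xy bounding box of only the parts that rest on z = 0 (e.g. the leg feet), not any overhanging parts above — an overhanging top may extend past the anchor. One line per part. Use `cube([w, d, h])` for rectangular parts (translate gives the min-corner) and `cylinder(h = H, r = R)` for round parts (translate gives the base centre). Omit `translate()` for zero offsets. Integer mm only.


translate([456, 238, 0]) cylinder(h = 14, r = 113);
translate([456, 238, 14]) cylinder(h = 270, r = 41);
translate([456, 238, 284]) cylinder(h = 14, r = 113);


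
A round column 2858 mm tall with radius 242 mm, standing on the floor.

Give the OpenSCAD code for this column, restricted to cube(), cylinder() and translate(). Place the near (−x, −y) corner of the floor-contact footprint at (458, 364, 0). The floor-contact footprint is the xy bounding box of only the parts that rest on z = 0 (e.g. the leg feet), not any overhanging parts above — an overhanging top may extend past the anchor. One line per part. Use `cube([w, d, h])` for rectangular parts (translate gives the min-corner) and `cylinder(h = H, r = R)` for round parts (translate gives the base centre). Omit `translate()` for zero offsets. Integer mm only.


translate([700, 606, 0]) cylinder(h = 2858, r = 242);


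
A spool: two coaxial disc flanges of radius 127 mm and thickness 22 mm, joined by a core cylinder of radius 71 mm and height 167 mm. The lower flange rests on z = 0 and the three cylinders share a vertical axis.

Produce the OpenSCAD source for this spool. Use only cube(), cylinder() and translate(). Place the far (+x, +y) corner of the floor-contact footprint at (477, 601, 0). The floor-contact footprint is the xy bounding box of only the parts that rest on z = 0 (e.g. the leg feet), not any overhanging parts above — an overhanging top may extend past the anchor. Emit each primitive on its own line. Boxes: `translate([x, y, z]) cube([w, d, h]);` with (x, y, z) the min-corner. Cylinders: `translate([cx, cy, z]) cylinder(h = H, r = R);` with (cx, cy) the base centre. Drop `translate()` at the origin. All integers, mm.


translate([350, 474, 0]) cylinder(h = 22, r = 127);
translate([350, 474, 22]) cylinder(h = 167, r = 71);
translate([350, 474, 189]) cylinder(h = 22, r = 127);


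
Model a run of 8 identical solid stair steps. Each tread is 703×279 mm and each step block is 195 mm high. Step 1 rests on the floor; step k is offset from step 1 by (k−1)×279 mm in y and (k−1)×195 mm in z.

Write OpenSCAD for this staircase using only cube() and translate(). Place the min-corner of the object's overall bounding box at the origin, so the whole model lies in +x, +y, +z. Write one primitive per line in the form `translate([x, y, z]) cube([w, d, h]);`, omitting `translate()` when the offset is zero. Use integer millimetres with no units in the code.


cube([703, 279, 195]);
translate([0, 279, 195]) cube([703, 279, 195]);
translate([0, 558, 390]) cube([703, 279, 195]);
translate([0, 837, 585]) cube([703, 279, 195]);
translate([0, 1116, 780]) cube([703, 279, 195]);
translate([0, 1395, 975]) cube([703, 279, 195]);
translate([0, 1674, 1170]) cube([703, 279, 195]);
translate([0, 1953, 1365]) cube([703, 279, 195]);


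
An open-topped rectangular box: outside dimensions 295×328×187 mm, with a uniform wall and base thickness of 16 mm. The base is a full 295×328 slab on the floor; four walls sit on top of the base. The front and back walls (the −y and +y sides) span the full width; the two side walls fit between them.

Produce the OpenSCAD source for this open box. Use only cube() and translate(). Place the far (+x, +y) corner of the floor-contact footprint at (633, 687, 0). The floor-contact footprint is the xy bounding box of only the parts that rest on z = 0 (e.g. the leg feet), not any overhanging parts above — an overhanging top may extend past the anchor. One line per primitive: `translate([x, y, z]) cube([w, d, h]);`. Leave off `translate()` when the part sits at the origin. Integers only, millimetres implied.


translate([338, 359, 0]) cube([295, 328, 16]);
translate([338, 359, 16]) cube([295, 16, 171]);
translate([338, 671, 16]) cube([295, 16, 171]);
translate([338, 375, 16]) cube([16, 296, 171]);
translate([617, 375, 16]) cube([16, 296, 171]);


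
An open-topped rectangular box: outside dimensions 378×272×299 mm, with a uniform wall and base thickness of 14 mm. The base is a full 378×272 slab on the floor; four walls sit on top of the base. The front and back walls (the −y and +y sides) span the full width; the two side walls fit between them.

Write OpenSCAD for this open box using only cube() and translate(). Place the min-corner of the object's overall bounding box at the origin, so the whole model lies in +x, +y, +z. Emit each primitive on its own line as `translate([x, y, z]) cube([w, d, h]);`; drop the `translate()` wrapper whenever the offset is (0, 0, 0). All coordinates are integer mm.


cube([378, 272, 14]);
translate([0, 0, 14]) cube([378, 14, 285]);
translate([0, 258, 14]) cube([378, 14, 285]);
translate([0, 14, 14]) cube([14, 244, 285]);
translate([364, 14, 14]) cube([14, 244, 285]);


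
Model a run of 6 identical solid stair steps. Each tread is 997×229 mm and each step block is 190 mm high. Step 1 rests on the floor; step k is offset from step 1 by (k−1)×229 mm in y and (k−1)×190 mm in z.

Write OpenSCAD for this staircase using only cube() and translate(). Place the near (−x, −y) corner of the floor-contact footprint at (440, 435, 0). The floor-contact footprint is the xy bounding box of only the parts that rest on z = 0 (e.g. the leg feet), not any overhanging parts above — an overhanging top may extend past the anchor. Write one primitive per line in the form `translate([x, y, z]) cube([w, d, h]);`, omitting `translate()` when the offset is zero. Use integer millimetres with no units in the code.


translate([440, 435, 0]) cube([997, 229, 190]);
translate([440, 664, 190]) cube([997, 229, 190]);
translate([440, 893, 380]) cube([997, 229, 190]);
translate([440, 1122, 570]) cube([997, 229, 190]);
translate([440, 1351, 760]) cube([997, 229, 190]);
translate([440, 1580, 950]) cube([997, 229, 190]);


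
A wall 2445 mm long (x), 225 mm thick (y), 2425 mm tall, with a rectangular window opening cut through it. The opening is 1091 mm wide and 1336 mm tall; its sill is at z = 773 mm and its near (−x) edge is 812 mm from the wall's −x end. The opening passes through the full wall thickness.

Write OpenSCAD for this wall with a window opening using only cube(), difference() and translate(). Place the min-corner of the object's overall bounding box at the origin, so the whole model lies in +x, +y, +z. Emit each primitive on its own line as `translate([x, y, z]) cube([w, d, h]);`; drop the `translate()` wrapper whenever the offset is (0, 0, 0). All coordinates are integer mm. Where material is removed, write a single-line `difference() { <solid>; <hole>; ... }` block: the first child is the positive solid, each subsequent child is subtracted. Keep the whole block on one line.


difference() { cube([2445, 225, 2425]); translate([812, 0, 773]) cube([1091, 225, 1336]); }


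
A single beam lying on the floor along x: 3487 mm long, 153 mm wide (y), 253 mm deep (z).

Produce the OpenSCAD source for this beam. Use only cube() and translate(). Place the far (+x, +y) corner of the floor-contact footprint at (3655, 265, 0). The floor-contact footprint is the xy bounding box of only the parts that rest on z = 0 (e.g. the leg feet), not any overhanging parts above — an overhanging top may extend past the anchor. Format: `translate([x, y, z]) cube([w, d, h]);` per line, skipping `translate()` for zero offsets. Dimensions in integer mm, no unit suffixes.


translate([168, 112, 0]) cube([3487, 153, 253]);


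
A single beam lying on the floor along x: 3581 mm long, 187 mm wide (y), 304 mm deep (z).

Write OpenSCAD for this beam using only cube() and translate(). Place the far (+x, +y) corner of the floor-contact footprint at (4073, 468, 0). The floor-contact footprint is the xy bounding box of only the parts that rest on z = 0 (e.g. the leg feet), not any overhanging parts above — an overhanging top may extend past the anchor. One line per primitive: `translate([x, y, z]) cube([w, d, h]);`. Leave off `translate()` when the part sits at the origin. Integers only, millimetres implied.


translate([492, 281, 0]) cube([3581, 187, 304]);


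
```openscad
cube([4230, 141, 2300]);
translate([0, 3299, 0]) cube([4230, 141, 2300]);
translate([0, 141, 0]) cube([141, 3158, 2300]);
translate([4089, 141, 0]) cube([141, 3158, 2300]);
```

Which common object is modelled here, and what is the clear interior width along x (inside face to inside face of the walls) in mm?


A house (or room) frame. The interior width is 3948 mm.

Four 2300 mm walls enclosing a rectangle with no floor or roof — a room or house frame. Outside width is 4230 mm and wall thickness is 141 mm, so the interior width is 4230 − 2 × 141 = 3948 mm.


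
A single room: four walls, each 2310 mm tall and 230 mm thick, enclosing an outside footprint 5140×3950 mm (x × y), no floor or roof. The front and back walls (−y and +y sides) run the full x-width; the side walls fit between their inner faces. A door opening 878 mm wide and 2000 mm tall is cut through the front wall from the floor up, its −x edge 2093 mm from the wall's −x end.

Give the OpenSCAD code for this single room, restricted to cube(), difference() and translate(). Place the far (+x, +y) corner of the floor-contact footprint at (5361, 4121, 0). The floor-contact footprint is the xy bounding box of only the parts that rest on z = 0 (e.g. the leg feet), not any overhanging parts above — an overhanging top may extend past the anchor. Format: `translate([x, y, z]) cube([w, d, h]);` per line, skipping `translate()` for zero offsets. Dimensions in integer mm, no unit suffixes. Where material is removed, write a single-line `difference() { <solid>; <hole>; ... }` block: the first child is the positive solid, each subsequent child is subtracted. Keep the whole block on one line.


difference() { translate([221, 171, 0]) cube([5140, 230, 2310]); translate([2314, 171, 0]) cube([878, 230, 2000]); }
translate([221, 3891, 0]) cube([5140, 230, 2310]);
translate([221, 401, 0]) cube([230, 3490, 2310]);
translate([5131, 401, 0]) cube([230, 3490, 2310]);


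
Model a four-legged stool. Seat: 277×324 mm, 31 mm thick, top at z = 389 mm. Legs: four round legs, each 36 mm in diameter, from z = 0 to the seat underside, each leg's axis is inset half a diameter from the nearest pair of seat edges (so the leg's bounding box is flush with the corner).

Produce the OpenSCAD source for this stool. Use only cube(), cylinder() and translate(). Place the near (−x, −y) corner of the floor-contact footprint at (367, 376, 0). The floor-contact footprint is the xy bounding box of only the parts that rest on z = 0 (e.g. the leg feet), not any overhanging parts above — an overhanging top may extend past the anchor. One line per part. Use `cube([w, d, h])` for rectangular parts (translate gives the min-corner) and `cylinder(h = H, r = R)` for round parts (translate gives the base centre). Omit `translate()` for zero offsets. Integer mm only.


translate([367, 376, 358]) cube([277, 324, 31]);
translate([385, 394, 0]) cylinder(h = 358, r = 18);
translate([626, 394, 0]) cylinder(h = 358, r = 18);
translate([385, 682, 0]) cylinder(h = 358, r = 18);
translate([626, 682, 0]) cylinder(h = 358, r = 18);


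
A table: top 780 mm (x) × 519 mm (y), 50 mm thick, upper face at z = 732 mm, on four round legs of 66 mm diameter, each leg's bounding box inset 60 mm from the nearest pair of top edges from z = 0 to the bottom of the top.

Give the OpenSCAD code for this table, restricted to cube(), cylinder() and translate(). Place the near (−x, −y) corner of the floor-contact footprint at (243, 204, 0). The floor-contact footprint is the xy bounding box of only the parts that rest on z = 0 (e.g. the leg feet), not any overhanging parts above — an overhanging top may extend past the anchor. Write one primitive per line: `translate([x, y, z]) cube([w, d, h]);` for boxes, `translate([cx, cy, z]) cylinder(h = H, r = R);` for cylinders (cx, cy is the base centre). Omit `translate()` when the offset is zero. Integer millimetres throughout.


translate([183, 144, 682]) cube([780, 519, 50]);
translate([276, 237, 0]) cylinder(h = 682, r = 33);
translate([870, 237, 0]) cylinder(h = 682, r = 33);
translate([276, 570, 0]) cylinder(h = 682, r = 33);
translate([870, 570, 0]) cylinder(h = 682, r = 33);
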